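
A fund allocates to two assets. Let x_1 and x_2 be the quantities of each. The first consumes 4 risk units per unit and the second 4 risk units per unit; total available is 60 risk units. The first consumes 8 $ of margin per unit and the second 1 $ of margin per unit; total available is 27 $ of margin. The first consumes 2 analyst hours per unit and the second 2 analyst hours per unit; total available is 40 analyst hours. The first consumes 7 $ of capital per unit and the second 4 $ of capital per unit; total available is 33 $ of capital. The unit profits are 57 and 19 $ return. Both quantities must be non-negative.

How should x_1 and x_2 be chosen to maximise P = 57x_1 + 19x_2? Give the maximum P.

x_1 = 3, x_2 = 3, maximum P = 228

Feasible corners and P = 57x_1 + 19x_2:
  (0, 0) → P = 0
  (0, 33/4) → P = 627/4
  (27/8, 0) → P = 1539/8
  (3, 3) → P = 228

At the optimal vertex, 8x_1 + x_2 = 27 and 7x_1 + 4x_2 = 33.
Solving simultaneously gives x_1 = 3, x_2 = 3.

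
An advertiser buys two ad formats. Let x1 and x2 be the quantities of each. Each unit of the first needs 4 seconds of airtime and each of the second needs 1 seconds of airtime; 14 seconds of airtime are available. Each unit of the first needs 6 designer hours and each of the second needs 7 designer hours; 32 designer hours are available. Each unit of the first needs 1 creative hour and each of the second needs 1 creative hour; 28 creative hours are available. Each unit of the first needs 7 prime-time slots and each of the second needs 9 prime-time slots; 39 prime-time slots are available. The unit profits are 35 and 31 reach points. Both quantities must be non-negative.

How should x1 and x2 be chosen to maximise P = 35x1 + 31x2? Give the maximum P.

Vertices and P = 35x1 + 31x2:
  (0, 0) → P = 0
  (0, 13/3) → P = 403/3
  (7/2, 0) → P = 245/2
  (3, 2) → P = 167

The optimum lies where 4x1 + x2 = 14 and 6x1 + 7x2 = 32.
Solving simultaneously gives x1 = 3, x2 = 2.

x1 = 3, x2 = 2, maximum P = 167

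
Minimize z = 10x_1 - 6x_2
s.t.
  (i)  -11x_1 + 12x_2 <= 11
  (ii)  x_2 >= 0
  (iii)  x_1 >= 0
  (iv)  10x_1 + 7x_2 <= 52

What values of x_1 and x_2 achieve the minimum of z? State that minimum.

Feasible corners and z = 10x_1 - 6x_2:
  (0, 11/12) → z = -11/2
  (547/197, 682/197) → z = 1378/197
  (0, 0) → z = 0
  (26/5, 0) → z = 52

At the optimal vertex, -11x_1 + 12x_2 = 11 and x_1 = 0.
Solving simultaneously gives x_1 = 0, x_2 = 11/12.

x_1 = 0, x_2 = 11/12, minimum z = -11/2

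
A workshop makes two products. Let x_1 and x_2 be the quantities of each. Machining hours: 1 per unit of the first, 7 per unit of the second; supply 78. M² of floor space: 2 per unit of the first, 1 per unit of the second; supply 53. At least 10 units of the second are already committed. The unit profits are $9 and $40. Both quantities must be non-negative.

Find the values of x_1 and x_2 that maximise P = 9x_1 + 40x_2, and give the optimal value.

x_1 = 8, x_2 = 10, maximum P = 472

Corner points and P = 9x_1 + 40x_2:
  (0, 78/7) → P = 3120/7
  (0, 10) → P = 400
  (8, 10) → P = 472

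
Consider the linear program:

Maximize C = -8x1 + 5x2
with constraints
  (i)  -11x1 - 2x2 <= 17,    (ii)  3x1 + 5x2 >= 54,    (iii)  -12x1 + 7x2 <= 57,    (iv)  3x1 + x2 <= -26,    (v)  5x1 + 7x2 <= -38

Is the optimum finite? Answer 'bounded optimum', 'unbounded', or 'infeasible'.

infeasible

The boundaries -11x1 - 2x2 = 17 and 3x1 + x2 = -26 meet at (7, -47), but that point violates 3x1 + 5x2 ≥ 54. Every candidate vertex is excluded by some other constraint, so the feasible region is empty.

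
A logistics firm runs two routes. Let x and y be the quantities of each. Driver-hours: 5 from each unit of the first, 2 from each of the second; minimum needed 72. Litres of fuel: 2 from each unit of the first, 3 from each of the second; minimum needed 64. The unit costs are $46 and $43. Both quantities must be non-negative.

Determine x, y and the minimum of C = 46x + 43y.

x = 8, y = 16, minimum C = 1056

Corner points and C = 46x + 43y:
  (0, 36) → C = 1548
  (32, 0) → C = 1472
  (8, 16) → C = 1056
The feasible region is unbounded (it extends along (0, 1), (1, 0)), but C strictly increases along every unbounded feasible direction, so there is no improving ray and the minimum is attained at a vertex.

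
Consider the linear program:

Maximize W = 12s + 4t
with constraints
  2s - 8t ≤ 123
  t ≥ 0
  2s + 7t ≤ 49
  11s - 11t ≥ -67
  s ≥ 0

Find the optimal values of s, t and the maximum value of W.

s = 49/2, t = 0, maximum W = 294

Vertices and W = 12s + 4t:
  (49/2, 0) → W = 294
  (0, 0) → W = 0
  (70/99, 673/99) → W = 3532/99
  (0, 67/11) → W = 268/11

The optimum lies where t = 0 and 2s + 7t = 49.
Solving simultaneously gives s = 49/2, t = 0.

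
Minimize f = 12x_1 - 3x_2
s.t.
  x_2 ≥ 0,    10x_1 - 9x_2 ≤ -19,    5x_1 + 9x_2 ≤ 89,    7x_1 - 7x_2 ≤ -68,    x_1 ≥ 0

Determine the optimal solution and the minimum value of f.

x_1 = 0, x_2 = 89/9, minimum f = -89/3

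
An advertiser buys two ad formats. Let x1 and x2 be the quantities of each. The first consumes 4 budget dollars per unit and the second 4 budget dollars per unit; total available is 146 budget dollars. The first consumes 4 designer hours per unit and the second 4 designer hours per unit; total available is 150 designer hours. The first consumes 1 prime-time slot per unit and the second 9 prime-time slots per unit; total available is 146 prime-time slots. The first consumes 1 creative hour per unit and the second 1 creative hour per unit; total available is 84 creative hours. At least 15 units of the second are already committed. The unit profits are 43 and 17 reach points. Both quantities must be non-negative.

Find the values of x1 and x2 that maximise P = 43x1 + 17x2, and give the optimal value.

Vertices and P = 43x1 + 17x2:
  (0, 146/9) → P = 2482/9
  (0, 15) → P = 255
  (11, 15) → P = 728

x1 = 11, x2 = 15, maximum P = 728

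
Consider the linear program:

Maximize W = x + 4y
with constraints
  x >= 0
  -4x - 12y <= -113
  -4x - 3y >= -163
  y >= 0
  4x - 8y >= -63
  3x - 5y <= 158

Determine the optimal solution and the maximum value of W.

Feasible corners and W = x + 4y:
  (113/4, 0) → W = 113/4
  (37/20, 44/5) → W = 741/20
  (163/4, 0) → W = 163/4
  (1115/44, 226/11) → W = 4731/44

At the optimal vertex, -4x - 3y = -163 and 4x - 8y = -63.
Solving simultaneously gives x = 1115/44, y = 226/11.

x = 1115/44, y = 226/11, maximum W = 4731/44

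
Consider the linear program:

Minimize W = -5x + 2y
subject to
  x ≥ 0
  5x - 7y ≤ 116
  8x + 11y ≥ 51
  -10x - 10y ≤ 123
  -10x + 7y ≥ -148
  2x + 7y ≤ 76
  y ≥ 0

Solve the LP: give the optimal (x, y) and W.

x = 56/3, y = 116/21, minimum W = -576/7

Corner points and W = -5x + 2y:
  (0, 51/11) → W = 102/11
  (0, 76/7) → W = 152/7
  (51/8, 0) → W = -255/8
  (56/3, 116/21) → W = -576/7
  (74/5, 0) → W = -74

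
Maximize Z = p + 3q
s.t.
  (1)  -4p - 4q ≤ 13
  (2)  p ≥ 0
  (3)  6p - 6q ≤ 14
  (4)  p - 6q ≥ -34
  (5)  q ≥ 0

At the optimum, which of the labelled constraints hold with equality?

(3) and (4)

Vertices and Z = p + 3q:
  (0, 17/3) → Z = 17
  (0, 0) → Z = 0
  (48/5, 109/15) → Z = 157/5
  (7/3, 0) → Z = 7/3

The maximum is at (48/5, 109/15). Substituting into each constraint, equality holds for (3) and (4); the remaining constraints have slack.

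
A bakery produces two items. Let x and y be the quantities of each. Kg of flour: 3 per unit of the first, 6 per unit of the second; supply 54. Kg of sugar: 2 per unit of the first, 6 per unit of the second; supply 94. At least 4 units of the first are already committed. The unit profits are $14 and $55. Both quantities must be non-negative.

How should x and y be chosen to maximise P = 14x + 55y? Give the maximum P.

The optimum lies where 3x + 6y = 54 and x = 4.
Solving simultaneously gives x = 4, y = 7.

x = 4, y = 7, maximum P = 441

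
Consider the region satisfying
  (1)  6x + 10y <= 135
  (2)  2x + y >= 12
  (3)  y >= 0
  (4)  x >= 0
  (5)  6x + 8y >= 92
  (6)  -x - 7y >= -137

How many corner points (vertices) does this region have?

5

Pairwise boundary intersections that survive every other constraint:
  (45/2, 0)
  (0, 27/2)
  (0, 12)
  (2/5, 56/5)
  (46/3, 0)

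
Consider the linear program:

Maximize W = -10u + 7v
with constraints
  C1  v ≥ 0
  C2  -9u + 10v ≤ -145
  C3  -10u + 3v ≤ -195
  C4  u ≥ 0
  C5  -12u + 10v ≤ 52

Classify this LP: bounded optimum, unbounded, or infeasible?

Feasible corners and W = -10u + 7v:
  (39/2, 0) → W = -195
  (1515/73, 305/73) → W = -13015/73
The feasible region has finitely many vertices and no improving ray; the maximum is -13015/73 at (1515/73, 305/73).

bounded optimum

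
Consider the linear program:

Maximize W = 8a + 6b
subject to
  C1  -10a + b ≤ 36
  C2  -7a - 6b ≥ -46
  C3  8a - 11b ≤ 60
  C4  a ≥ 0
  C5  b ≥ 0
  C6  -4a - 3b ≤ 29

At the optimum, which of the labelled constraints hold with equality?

C2 and C5

Vertices and W = 8a + 6b:
  (0, 23/3) → W = 46
  (46/7, 0) → W = 368/7
  (0, 0) → W = 0

The maximum is at (46/7, 0). Substituting into each constraint, equality holds for C2 and C5; the remaining constraints have slack.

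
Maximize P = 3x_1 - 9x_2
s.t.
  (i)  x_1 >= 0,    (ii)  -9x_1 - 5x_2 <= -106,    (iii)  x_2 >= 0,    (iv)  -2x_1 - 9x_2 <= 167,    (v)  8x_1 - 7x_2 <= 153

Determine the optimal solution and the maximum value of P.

x_1 = 153/8, x_2 = 0, maximum P = 459/8

The feasible region is unbounded (it extends along (0, 1), (7, 8)), but P strictly decreases along every unbounded feasible direction, so there is no improving ray and the maximum is attained at a vertex.

The binding constraints are x_2 = 0 and 8x_1 - 7x_2 = 153.
Solving simultaneously gives x_1 = 153/8, x_2 = 0.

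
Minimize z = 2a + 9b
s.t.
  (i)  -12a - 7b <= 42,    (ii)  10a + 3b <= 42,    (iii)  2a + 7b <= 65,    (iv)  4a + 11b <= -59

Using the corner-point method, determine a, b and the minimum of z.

a = 210/17, b = -462/17, minimum z = -3738/17

Feasible corners and z = 2a + 9b:
  (210/17, -462/17) → z = -3738/17
  (-49/104, -135/26) → z = -2479/52
  (639/98, -379/49) → z = -396/7

At the optimal vertex, -12a - 7b = 42 and 10a + 3b = 42.
Solving simultaneously gives a = 210/17, b = -462/17.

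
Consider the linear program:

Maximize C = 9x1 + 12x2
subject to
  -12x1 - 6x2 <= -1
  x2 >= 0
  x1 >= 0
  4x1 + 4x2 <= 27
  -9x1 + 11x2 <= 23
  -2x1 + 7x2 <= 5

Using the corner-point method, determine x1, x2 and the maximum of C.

x1 = 169/36, x2 = 37/18, maximum C = 803/12

Feasible corners and C = 9x1 + 12x2:
  (1/12, 0) → C = 3/4
  (0, 1/6) → C = 2
  (27/4, 0) → C = 243/4
  (0, 5/7) → C = 60/7
  (169/36, 37/18) → C = 803/12

At the optimal vertex, 4x1 + 4x2 = 27 and -2x1 + 7x2 = 5.
Solving simultaneously gives x1 = 169/36, x2 = 37/18.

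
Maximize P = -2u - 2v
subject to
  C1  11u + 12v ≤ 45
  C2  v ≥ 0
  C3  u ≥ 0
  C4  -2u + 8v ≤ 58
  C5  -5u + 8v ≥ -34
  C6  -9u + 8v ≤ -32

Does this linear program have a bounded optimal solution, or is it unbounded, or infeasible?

bounded optimum

Corner points and P = -2u - 2v:
  (45/11, 0) → P = -90/11
  (186/49, 53/196) → P = -797/98
  (32/9, 0) → P = -64/9
The feasible region has finitely many vertices and no improving ray; the maximum is -64/9 at (32/9, 0).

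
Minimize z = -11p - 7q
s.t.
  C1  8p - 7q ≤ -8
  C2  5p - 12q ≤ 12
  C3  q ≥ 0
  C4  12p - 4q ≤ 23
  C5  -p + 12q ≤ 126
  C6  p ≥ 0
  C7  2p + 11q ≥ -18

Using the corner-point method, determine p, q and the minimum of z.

p = 39/7, q = 307/28, minimum z = -3865/28

Feasible corners and z = -11p - 7q:
  (193/52, 70/13) → z = -4083/52
  (0, 8/7) → z = -8
  (39/7, 307/28) → z = -3865/28
  (0, 21/2) → z = -147/2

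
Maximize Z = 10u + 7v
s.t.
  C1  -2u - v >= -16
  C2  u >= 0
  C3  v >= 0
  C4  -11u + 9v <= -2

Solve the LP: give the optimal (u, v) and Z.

The binding constraints are -2u - v = -16 and -11u + 9v = -2.
Solving simultaneously gives u = 146/29, v = 172/29.

u = 146/29, v = 172/29, maximum Z = 2664/29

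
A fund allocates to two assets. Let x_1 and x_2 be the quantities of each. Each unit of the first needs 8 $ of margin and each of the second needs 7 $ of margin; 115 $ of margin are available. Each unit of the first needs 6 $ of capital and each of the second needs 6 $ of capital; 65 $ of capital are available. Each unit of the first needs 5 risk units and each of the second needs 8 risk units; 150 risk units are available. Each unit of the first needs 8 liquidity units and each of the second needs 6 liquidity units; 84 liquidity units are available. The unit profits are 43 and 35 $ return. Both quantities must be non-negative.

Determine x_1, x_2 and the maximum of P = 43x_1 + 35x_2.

Corner points and P = 43x_1 + 35x_2:
  (0, 0) → P = 0
  (0, 65/6) → P = 2275/6
  (21/2, 0) → P = 903/2
  (19/2, 4/3) → P = 2731/6

The binding constraints are 6x_1 + 6x_2 = 65 and 8x_1 + 6x_2 = 84.
Solving simultaneously gives x_1 = 19/2, x_2 = 4/3.

x_1 = 19/2, x_2 = 4/3, maximum P = 2731/6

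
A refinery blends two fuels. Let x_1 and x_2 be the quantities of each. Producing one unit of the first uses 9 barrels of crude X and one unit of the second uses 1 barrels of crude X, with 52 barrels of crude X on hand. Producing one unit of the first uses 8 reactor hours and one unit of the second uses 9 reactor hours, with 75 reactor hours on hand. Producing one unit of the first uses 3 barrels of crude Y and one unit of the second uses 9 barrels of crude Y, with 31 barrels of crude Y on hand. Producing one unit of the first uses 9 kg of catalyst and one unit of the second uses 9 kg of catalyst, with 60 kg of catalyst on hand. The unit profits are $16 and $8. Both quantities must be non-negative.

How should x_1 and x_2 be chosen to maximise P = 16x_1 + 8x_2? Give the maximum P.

Corner points and P = 16x_1 + 8x_2:
  (0, 0) → P = 0
  (0, 31/9) → P = 248/9
  (52/9, 0) → P = 832/9
  (17/3, 1) → P = 296/3
  (29/6, 11/6) → P = 92

At the optimal vertex, 9x_1 + x_2 = 52 and 9x_1 + 9x_2 = 60.
Solving simultaneously gives x_1 = 17/3, x_2 = 1.

x_1 = 17/3, x_2 = 1, maximum P = 296/3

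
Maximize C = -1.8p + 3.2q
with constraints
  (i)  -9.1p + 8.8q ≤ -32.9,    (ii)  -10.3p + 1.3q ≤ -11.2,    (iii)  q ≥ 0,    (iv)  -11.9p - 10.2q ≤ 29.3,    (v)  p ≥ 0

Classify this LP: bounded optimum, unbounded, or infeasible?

unbounded

From the feasible point (47/13, 0), moving in the direction (8.8, 9.1) keeps every constraint satisfied while C increases without bound.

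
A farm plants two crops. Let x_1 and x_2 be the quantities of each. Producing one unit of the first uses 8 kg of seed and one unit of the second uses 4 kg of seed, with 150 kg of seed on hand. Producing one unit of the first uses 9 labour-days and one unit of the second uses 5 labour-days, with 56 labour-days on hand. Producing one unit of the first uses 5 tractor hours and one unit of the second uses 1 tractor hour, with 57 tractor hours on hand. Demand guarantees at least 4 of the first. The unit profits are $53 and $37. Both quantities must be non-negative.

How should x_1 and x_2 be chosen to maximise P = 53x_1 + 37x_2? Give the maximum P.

x_1 = 4, x_2 = 4, maximum P = 360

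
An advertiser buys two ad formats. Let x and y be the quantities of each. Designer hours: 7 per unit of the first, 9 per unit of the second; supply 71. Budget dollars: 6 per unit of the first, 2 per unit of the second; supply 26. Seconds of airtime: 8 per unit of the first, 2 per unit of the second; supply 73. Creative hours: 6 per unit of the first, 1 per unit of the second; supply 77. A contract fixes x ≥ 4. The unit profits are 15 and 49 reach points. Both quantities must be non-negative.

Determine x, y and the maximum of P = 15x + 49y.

x = 4, y = 1, maximum P = 109

Corner points and P = 15x + 49y:
  (13/3, 0) → P = 65
  (4, 0) → P = 60
  (4, 1) → P = 109

The optimum lies where 6x + 2y = 26 and x = 4.
Solving simultaneously gives x = 4, y = 1.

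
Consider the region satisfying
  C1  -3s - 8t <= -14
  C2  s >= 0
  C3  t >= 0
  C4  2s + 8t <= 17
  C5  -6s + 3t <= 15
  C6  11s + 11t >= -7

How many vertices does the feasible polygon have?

4

Intersecting each pair of boundary lines and keeping only the points that satisfy every inequality leaves:
  (0, 7/4)
  (14/3, 0)
  (0, 17/8)
  (17/2, 0)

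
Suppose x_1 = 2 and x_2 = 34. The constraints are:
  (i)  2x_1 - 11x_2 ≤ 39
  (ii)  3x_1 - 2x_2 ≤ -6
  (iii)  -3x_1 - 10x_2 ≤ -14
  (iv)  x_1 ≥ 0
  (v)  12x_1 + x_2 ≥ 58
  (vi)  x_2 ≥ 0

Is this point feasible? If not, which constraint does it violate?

(i): -370 ≤ 39 ✓
(ii): -62 ≤ -6 ✓
(iii): -346 ≤ -14 ✓
(iv): 2 ≥ 0 ✓
(v): 58 ≥ 58 ✓
(vi): 34 ≥ 0 ✓

feasible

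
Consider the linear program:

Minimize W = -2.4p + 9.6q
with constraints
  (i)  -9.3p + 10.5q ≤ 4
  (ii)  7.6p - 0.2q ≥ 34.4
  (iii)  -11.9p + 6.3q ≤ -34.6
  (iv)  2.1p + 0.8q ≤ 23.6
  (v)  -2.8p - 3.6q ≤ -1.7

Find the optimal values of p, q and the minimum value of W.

Feasible corners and W = -2.4p + 9.6q:
  (925/158, 18469/3318) → W = 108902/2765
  (24460/2949, 7596/983) → W = 266768/4915
  (2098/455, 1464/455) → W = 45096/2275
  (6209/1396, -2085/698) → W = -68667/1745
  (110/7, -47/4) → W = -5268/35

The binding constraints are 2.1p + 0.8q = 23.6 and -2.8p - 3.6q = -1.7.
Solving simultaneously gives p = 110/7, q = -47/4.

p = 110/7, q = -47/4, minimum W = -5268/35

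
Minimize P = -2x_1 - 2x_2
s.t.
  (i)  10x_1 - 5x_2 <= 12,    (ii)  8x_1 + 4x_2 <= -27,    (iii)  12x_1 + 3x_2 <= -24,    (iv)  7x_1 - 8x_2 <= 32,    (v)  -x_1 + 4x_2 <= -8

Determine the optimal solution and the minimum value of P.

x_1 = -19/9, x_2 = -91/36, minimum P = 167/18

Feasible corners and P = -2x_1 - 2x_2:
  (-87/80, -183/40) → P = 453/40
  (-64/45, -236/45) → P = 40/3
  (-19/9, -91/36) → P = 167/18
The feasible region is unbounded (it extends along (-4, -1), (-8, -7)), but P strictly increases along every unbounded feasible direction, so there is no improving ray and the minimum is attained at a vertex.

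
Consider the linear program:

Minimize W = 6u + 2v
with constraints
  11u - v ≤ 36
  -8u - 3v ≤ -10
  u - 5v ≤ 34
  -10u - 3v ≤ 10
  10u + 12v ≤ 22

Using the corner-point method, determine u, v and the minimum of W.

u = 9/11, v = 38/33, minimum W = 238/33

The optimum lies where -8u - 3v = -10 and 10u + 12v = 22.
Solving simultaneously gives u = 9/11, v = 38/33.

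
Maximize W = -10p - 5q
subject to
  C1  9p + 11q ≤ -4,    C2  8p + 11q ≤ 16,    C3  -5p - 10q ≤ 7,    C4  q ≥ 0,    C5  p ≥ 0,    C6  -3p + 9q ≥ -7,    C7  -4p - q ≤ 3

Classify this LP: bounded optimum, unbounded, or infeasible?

The boundaries 9p + 11q = -4 and q = 0 meet at (-4/9, 0), but that point violates p ≥ 0. Every candidate vertex is excluded by some other constraint, so the feasible region is empty.

infeasible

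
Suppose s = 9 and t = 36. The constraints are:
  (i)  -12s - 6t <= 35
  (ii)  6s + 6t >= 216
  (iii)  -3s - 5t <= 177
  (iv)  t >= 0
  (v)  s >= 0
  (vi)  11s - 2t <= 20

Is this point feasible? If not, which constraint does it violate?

not feasible — violates (vi)

Constraint (vi): 11s - 2t = 27, which is not ≤ 20. All other constraints are satisfied.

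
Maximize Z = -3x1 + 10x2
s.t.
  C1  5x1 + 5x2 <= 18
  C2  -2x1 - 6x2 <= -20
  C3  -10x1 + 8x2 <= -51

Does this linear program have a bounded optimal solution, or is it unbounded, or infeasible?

The boundaries 5x1 + 5x2 = 18 and -2x1 - 6x2 = -20 meet at (2/5, 16/5), but that point violates -10x1 + 8x2 ≤ -51. Every candidate vertex is excluded by some other constraint, so the feasible region is empty.

infeasible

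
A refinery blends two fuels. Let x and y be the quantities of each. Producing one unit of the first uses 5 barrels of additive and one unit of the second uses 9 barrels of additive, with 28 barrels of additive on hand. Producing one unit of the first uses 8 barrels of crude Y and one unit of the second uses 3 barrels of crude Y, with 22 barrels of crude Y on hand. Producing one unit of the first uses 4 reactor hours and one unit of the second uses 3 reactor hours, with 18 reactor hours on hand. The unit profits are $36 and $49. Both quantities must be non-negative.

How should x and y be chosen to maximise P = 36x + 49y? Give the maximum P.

x = 2, y = 2, maximum P = 170

Corner points and P = 36x + 49y:
  (0, 0) → P = 0
  (0, 28/9) → P = 1372/9
  (11/4, 0) → P = 99
  (2, 2) → P = 170

The binding constraints are 5x + 9y = 28 and 8x + 3y = 22.
Solving simultaneously gives x = 2, y = 2.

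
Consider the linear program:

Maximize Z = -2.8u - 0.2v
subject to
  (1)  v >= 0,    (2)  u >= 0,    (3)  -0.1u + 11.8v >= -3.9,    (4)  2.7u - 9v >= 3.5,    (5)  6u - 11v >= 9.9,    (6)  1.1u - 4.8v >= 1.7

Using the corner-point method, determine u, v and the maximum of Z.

u = 1.65, v = 0, maximum Z = -4.62

The feasible region is unbounded (it extends along (48, 11), (118, 1)), but Z strictly decreases along every unbounded feasible direction, so there is no improving ray and the maximum is attained at a vertex.

The optimum lies where v = 0 and 6u - 11v = 9.9.
Solving simultaneously gives u = 33/20, v = 0.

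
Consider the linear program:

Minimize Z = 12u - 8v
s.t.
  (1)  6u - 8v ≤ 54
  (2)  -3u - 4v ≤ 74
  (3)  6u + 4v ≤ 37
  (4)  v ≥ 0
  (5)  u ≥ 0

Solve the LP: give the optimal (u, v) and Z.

u = 0, v = 37/4, minimum Z = -74

Vertices and Z = 12u - 8v:
  (37/6, 0) → Z = 74
  (0, 37/4) → Z = -74
  (0, 0) → Z = 0

At the optimal vertex, 6u + 4v = 37 and u = 0.
Solving simultaneously gives u = 0, v = 37/4.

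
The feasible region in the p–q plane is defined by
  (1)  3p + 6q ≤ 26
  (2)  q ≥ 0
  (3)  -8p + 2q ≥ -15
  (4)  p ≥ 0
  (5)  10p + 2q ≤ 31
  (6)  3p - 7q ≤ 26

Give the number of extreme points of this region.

5

The feasible vertices (each the meet of two boundaries and inside every other half-plane) are:
  (0, 13/3)
  (67/27, 167/54)
  (15/8, 0)
  (0, 0)
  (23/9, 49/18)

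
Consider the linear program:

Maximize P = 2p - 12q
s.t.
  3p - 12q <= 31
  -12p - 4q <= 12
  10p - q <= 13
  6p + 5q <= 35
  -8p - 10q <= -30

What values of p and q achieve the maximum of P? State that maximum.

Vertices and P = 2p - 12q:
  (-50/9, 41/3) → P = -1576/9
  (-30/11, 57/11) → P = -744/11
  (25/14, 34/7) → P = -383/7
  (40/27, 49/27) → P = -508/27

At the optimal vertex, 10p - q = 13 and -8p - 10q = -30.
Solving simultaneously gives p = 40/27, q = 49/27.

p = 40/27, q = 49/27, maximum P = -508/27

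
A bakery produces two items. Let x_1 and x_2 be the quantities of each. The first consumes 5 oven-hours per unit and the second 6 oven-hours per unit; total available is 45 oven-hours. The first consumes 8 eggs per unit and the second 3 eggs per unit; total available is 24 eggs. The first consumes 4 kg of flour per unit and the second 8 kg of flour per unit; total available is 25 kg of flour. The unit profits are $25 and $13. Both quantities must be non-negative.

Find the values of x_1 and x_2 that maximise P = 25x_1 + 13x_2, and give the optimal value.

x_1 = 9/4, x_2 = 2, maximum P = 329/4

Corner points and P = 25x_1 + 13x_2:
  (0, 0) → P = 0
  (0, 25/8) → P = 325/8
  (3, 0) → P = 75
  (9/4, 2) → P = 329/4

The binding constraints are 8x_1 + 3x_2 = 24 and 4x_1 + 8x_2 = 25.
Solving simultaneously gives x_1 = 9/4, x_2 = 2.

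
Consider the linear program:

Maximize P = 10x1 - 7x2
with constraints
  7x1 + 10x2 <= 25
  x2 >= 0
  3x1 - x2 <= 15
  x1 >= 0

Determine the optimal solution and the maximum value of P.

x1 = 25/7, x2 = 0, maximum P = 250/7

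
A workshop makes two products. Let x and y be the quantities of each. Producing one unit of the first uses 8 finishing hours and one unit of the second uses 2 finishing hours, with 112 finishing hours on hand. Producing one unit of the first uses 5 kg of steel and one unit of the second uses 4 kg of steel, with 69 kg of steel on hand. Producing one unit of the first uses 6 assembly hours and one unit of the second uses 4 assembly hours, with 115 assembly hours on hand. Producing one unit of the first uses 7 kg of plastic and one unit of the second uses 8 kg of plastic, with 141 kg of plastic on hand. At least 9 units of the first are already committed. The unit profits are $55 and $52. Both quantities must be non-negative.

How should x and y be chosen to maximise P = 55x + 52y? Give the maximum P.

x = 9, y = 6, maximum P = 807

Corner points and P = 55x + 52y:
  (69/5, 0) → P = 759
  (9, 0) → P = 495
  (9, 6) → P = 807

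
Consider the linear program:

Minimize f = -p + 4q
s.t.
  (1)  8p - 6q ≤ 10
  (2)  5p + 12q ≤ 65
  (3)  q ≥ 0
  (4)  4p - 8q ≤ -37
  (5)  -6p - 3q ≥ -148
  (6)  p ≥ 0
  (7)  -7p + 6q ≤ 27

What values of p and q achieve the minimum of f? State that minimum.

p = 3/16, q = 151/32, minimum f = 299/16

Extreme points and f = -p + 4q:
  (19/22, 445/88) → f = 213/11
  (11/19, 295/57) → f = 1147/57
  (3/16, 151/32) → f = 299/16

At the optimal vertex, 4p - 8q = -37 and -7p + 6q = 27.
Solving simultaneously gives p = 3/16, q = 151/32.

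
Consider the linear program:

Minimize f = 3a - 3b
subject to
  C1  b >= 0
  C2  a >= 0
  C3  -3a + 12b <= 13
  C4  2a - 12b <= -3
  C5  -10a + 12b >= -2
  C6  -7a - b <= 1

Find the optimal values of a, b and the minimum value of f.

a = 0, b = 13/12, minimum f = -13/4

Corner points and f = 3a - 3b:
  (0, 13/12) → f = -13/4
  (0, 1/4) → f = -3/4
  (15/7, 34/21) → f = 11/7
  (5/8, 17/48) → f = 13/16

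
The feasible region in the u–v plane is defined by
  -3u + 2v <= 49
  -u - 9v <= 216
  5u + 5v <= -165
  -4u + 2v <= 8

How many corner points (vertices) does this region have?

Intersecting each pair of boundary lines and keeping only the points that satisfy every inequality leaves:
  (-81/8, -183/8)
  (-252/19, -428/19)
  (-37/3, -62/3)

3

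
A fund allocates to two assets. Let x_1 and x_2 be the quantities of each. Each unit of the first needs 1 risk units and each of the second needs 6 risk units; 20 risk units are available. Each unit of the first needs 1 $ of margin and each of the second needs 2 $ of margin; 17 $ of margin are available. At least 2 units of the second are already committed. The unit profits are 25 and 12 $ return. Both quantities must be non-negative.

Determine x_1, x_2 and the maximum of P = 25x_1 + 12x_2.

Feasible corners and P = 25x_1 + 12x_2:
  (0, 10/3) → P = 40
  (0, 2) → P = 24
  (8, 2) → P = 224

The optimum lies where x_1 + 6x_2 = 20 and x_2 = 2.
Solving simultaneously gives x_1 = 8, x_2 = 2.

x_1 = 8, x_2 = 2, maximum P = 224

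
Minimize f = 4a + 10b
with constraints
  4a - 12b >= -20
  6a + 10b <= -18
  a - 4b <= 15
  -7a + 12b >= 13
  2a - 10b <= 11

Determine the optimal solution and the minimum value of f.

a = -83/4, b = -21/4, minimum f = -271/2

Corner points and f = 4a + 10b:
  (-26/7, 3/7) → f = -74/7
  (-83/4, -21/4) → f = -271/2
  (-173/71, -24/71) → f = -932/71
  (-131/23, -103/46) → f = -1039/23

The binding constraints are 4a - 12b = -20 and 2a - 10b = 11.
Solving simultaneously gives a = -83/4, b = -21/4.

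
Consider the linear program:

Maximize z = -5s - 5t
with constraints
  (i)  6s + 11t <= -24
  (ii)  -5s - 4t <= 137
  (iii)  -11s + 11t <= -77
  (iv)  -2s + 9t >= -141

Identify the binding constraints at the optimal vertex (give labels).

(iii) and (iv)

Extreme points and z = -5s - 5t:
  (53/17, -66/17) → z = 65/17
  (1335/76, -447/38) → z = -2205/76
  (-78/7, -127/7) → z = 1025/7

The maximum is at (-78/7, -127/7). Substituting into each constraint, equality holds for (iii) and (iv); the remaining constraints have slack.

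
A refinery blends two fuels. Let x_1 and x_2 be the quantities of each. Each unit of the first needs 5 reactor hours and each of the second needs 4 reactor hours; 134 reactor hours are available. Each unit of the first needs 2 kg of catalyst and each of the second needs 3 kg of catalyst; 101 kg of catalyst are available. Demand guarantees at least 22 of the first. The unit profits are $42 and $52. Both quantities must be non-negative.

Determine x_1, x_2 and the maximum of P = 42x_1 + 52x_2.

x_1 = 22, x_2 = 6, maximum P = 1236

The optimum lies where 5x_1 + 4x_2 = 134 and x_1 = 22.
Solving simultaneously gives x_1 = 22, x_2 = 6.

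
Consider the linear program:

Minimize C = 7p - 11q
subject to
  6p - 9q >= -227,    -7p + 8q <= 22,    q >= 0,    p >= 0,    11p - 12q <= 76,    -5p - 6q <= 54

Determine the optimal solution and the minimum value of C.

p = 1136/9, q = 2953/27, minimum C = -8627/27

Feasible corners and C = 7p - 11q:
  (1618/15, 1457/15) → C = -1567/5
  (1136/9, 2953/27) → C = -8627/27
  (0, 11/4) → C = -121/4
  (0, 0) → C = 0
  (76/11, 0) → C = 532/11

At the optimal vertex, 6p - 9q = -227 and 11p - 12q = 76.
Solving simultaneously gives p = 1136/9, q = 2953/27.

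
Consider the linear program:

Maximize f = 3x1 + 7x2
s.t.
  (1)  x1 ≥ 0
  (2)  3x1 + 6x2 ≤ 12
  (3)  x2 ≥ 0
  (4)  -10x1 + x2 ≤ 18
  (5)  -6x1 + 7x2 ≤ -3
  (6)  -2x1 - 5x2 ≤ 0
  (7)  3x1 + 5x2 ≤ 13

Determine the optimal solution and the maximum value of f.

Corner points and f = 3x1 + 7x2:
  (4, 0) → f = 12
  (34/19, 21/19) → f = 249/19
  (1/2, 0) → f = 3/2

The binding constraints are 3x1 + 6x2 = 12 and -6x1 + 7x2 = -3.
Solving simultaneously gives x1 = 34/19, x2 = 21/19.

x1 = 34/19, x2 = 21/19, maximum f = 249/19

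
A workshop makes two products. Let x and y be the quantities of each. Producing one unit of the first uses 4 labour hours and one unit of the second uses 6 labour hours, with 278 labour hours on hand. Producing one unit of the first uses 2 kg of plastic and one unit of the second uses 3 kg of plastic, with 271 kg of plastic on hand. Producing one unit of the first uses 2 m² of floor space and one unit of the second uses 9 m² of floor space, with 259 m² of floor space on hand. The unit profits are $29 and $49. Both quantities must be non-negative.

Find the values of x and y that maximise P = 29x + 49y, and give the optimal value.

Vertices and P = 29x + 49y:
  (0, 0) → P = 0
  (0, 259/9) → P = 12691/9
  (139/2, 0) → P = 4031/2
  (79/2, 20) → P = 4251/2

The optimum lies where 4x + 6y = 278 and 2x + 9y = 259.
Solving simultaneously gives x = 79/2, y = 20.

x = 79/2, y = 20, maximum P = 4251/2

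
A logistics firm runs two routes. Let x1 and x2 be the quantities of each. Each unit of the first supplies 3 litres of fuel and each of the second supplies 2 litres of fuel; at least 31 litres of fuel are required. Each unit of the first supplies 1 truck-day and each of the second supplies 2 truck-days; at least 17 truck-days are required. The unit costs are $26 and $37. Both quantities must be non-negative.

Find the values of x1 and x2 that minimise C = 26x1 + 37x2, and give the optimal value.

Corner points and C = 26x1 + 37x2:
  (0, 31/2) → C = 1147/2
  (17, 0) → C = 442
  (7, 5) → C = 367
The feasible region is unbounded (it extends along (0, 1), (1, 0)), but C strictly increases along every unbounded feasible direction, so there is no improving ray and the minimum is attained at a vertex.

The optimum lies where 3x1 + 2x2 = 31 and x1 + 2x2 = 17.
Solving simultaneously gives x1 = 7, x2 = 5.

x1 = 7, x2 = 5, minimum C = 367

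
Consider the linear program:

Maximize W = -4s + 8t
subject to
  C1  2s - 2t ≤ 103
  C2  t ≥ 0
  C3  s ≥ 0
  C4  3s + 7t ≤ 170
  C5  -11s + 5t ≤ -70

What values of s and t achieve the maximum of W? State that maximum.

s = 335/23, t = 415/23, maximum W = 1980/23

Corner points and W = -4s + 8t:
  (103/2, 0) → W = -206
  (1061/20, 31/20) → W = -999/5
  (70/11, 0) → W = -280/11
  (335/23, 415/23) → W = 1980/23

The binding constraints are 3s + 7t = 170 and -11s + 5t = -70.
Solving simultaneously gives s = 335/23, t = 415/23.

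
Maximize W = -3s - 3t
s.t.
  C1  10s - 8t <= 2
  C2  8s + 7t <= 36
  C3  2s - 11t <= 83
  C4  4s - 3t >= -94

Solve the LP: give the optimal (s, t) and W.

s = -1283/38, t = -260/19, maximum W = 5409/38

Corner points and W = -3s - 3t:
  (151/67, 172/67) → W = -969/67
  (-321/47, -413/47) → W = 2202/47
  (-275/26, 224/13) → W = -519/26
  (-1283/38, -260/19) → W = 5409/38

The optimum lies where 2s - 11t = 83 and 4s - 3t = -94.
Solving simultaneously gives s = -1283/38, t = -260/19.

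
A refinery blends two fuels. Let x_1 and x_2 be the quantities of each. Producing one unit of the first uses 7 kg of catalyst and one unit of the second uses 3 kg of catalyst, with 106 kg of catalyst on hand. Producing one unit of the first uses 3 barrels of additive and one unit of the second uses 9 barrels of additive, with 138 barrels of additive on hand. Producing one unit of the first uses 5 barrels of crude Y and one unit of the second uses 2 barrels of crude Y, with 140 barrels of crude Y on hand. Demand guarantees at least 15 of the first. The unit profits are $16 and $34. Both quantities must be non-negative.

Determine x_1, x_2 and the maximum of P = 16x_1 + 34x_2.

Feasible corners and P = 16x_1 + 34x_2:
  (106/7, 0) → P = 1696/7
  (15, 0) → P = 240
  (15, 1/3) → P = 754/3

The optimum lies where 7x_1 + 3x_2 = 106 and x_1 = 15.
Solving simultaneously gives x_1 = 15, x_2 = 1/3.

x_1 = 15, x_2 = 1/3, maximum P = 754/3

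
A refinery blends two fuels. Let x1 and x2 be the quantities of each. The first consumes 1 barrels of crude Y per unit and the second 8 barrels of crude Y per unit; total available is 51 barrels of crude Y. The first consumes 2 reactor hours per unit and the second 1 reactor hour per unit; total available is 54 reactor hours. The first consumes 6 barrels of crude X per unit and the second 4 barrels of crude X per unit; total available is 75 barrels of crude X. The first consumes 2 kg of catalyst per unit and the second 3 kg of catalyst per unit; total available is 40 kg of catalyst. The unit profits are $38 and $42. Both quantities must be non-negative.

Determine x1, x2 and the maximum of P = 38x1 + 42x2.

Vertices and P = 38x1 + 42x2:
  (0, 0) → P = 0
  (0, 51/8) → P = 1071/4
  (25/2, 0) → P = 475
  (9, 21/4) → P = 1125/2

x1 = 9, x2 = 21/4, maximum P = 1125/2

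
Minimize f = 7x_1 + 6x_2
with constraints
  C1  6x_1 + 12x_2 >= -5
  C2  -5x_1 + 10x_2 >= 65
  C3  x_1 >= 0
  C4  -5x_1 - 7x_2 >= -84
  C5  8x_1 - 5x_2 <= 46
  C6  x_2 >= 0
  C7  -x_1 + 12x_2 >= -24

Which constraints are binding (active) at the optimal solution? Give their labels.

Vertices and f = 7x_1 + 6x_2:
  (0, 13/2) → f = 39
  (77/17, 149/17) → f = 1433/17
  (0, 12) → f = 72

The minimum is at (0, 13/2). Substituting into each constraint, equality holds for C2 and C3; the remaining constraints have slack.

C2 and C3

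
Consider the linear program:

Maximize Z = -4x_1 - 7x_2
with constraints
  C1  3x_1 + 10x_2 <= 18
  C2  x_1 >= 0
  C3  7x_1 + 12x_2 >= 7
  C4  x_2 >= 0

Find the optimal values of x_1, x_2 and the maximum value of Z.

x_1 = 1, x_2 = 0, maximum Z = -4

Vertices and Z = -4x_1 - 7x_2:
  (0, 9/5) → Z = -63/5
  (6, 0) → Z = -24
  (0, 7/12) → Z = -49/12
  (1, 0) → Z = -4

At the optimal vertex, 7x_1 + 12x_2 = 7 and x_2 = 0.
Solving simultaneously gives x_1 = 1, x_2 = 0.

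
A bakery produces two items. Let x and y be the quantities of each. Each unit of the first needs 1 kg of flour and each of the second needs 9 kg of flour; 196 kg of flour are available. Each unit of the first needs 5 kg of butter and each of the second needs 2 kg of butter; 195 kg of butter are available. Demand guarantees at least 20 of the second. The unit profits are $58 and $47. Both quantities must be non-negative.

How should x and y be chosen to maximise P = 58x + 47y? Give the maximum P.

Feasible corners and P = 58x + 47y:
  (0, 196/9) → P = 9212/9
  (0, 20) → P = 940
  (16, 20) → P = 1868

x = 16, y = 20, maximum P = 1868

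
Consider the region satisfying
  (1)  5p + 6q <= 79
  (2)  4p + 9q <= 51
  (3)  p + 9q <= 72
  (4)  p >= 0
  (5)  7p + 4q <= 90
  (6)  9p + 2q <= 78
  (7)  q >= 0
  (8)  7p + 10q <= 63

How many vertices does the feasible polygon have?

5

The feasible vertices (each the meet of two boundaries and inside every other half-plane) are:
  (0, 17/3)
  (57/23, 105/23)
  (0, 0)
  (26/3, 0)
  (327/38, 21/76)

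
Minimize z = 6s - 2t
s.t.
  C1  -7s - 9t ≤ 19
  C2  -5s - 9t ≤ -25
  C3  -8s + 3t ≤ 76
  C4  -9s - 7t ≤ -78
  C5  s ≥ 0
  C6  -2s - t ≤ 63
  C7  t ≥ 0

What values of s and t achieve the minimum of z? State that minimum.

Extreme points and z = 6s - 2t:
  (0, 76/3) → z = -152/3
  (0, 78/7) → z = -156/7
  (26/3, 0) → z = 52
The feasible region is unbounded (it extends along (3, 8), (1, 0)), but z strictly increases along every unbounded feasible direction, so there is no improving ray and the minimum is attained at a vertex.

At the optimal vertex, -8s + 3t = 76 and s = 0.
Solving simultaneously gives s = 0, t = 76/3.

s = 0, t = 76/3, minimum z = -152/3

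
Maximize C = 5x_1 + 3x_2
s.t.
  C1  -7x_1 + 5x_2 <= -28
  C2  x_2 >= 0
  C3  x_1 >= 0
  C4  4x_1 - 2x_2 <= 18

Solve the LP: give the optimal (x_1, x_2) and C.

x_1 = 17/3, x_2 = 7/3, maximum C = 106/3

Extreme points and C = 5x_1 + 3x_2:
  (4, 0) → C = 20
  (17/3, 7/3) → C = 106/3
  (9/2, 0) → C = 45/2

The binding constraints are -7x_1 + 5x_2 = -28 and 4x_1 - 2x_2 = 18.
Solving simultaneously gives x_1 = 17/3, x_2 = 7/3.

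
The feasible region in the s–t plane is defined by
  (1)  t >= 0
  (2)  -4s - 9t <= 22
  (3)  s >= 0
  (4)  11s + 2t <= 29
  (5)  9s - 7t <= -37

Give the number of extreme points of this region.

Pairwise boundary intersections that survive every other constraint:
  (0, 29/2)
  (0, 37/7)
  (129/95, 668/95)

3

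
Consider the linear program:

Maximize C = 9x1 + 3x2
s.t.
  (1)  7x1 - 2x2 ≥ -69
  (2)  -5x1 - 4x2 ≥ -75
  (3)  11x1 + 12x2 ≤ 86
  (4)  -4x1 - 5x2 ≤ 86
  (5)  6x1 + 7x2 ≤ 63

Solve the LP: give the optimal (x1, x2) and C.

x1 = 719/9, x2 = -730/9, maximum C = 1427/3

Feasible corners and C = 9x1 + 3x2:
  (-328/53, 1361/106) → C = -1821/106
  (-517/43, -326/43) → C = -5631/43
  (139/4, -395/16) → C = 3819/16
  (719/9, -730/9) → C = 1427/3

At the optimal vertex, -5x1 - 4x2 = -75 and -4x1 - 5x2 = 86.
Solving simultaneously gives x1 = 719/9, x2 = -730/9.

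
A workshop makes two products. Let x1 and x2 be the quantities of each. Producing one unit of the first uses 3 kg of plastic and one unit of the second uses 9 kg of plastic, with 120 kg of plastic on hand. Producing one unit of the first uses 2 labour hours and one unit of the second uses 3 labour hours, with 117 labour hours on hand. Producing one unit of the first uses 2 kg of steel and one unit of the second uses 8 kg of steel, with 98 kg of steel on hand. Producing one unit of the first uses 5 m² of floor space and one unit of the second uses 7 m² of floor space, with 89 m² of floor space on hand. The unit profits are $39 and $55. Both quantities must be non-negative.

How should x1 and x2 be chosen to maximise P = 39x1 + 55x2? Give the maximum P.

Extreme points and P = 39x1 + 55x2:
  (0, 0) → P = 0
  (0, 49/4) → P = 2695/4
  (89/5, 0) → P = 3471/5
  (1, 12) → P = 699

The binding constraints are 2x1 + 8x2 = 98 and 5x1 + 7x2 = 89.
Solving simultaneously gives x1 = 1, x2 = 12.

x1 = 1, x2 = 12, maximum P = 699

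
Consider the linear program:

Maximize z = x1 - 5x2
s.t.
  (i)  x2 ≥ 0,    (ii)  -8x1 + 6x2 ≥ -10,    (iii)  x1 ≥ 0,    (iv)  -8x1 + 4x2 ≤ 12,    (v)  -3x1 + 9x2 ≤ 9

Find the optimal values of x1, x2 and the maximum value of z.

x1 = 5/4, x2 = 0, maximum z = 5/4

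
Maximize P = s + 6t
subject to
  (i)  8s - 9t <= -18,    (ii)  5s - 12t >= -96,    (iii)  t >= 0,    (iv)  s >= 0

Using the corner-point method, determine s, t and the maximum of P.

Vertices and P = s + 6t:
  (216/17, 226/17) → P = 1572/17
  (0, 2) → P = 12
  (0, 8) → P = 48

At the optimal vertex, 8s - 9t = -18 and 5s - 12t = -96.
Solving simultaneously gives s = 216/17, t = 226/17.

s = 216/17, t = 226/17, maximum P = 1572/17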